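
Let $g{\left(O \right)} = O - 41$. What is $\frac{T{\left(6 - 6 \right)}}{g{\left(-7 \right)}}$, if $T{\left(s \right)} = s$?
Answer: $0$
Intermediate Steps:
$g{\left(O \right)} = -41 + O$ ($g{\left(O \right)} = O - 41 = -41 + O$)
$\frac{T{\left(6 - 6 \right)}}{g{\left(-7 \right)}} = \frac{6 - 6}{-41 - 7} = \frac{6 - 6}{-48} = 0 \left(- \frac{1}{48}\right) = 0$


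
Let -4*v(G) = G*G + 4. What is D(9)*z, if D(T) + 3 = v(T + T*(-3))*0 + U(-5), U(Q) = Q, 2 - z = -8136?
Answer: -65104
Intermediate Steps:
z = 8138 (z = 2 - 1*(-8136) = 2 + 8136 = 8138)
v(G) = -1 - G²/4 (v(G) = -(G*G + 4)/4 = -(G² + 4)/4 = -(4 + G²)/4 = -1 - G²/4)
D(T) = -8 (D(T) = -3 + ((-1 - (T + T*(-3))²/4)*0 - 5) = -3 + ((-1 - (T - 3*T)²/4)*0 - 5) = -3 + ((-1 - 4*T²/4)*0 - 5) = -3 + ((-1 - T²)*0 - 5) = -3 + (0 - 5) = -3 - 5 = -8)
D(9)*z = -8*8138 = -65104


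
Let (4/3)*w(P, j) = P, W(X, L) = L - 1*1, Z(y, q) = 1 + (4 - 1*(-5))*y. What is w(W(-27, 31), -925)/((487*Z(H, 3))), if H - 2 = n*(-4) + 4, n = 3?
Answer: -45/51622 ≈ -0.00087172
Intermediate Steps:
H = -6 (H = 2 + (3*(-4) + 4) = 2 + (-12 + 4) = 2 - 8 = -6)
Z(y, q) = 1 + 9*y (Z(y, q) = 1 + (4 + 5)*y = 1 + 9*y)
W(X, L) = -1 + L (W(X, L) = L - 1 = -1 + L)
w(P, j) = 3*P/4
w(W(-27, 31), -925)/((487*Z(H, 3))) = (3*(-1 + 31)/4)/((487*(1 + 9*(-6)))) = ((¾)*30)/((487*(1 - 54))) = 45/(2*((487*(-53)))) = (45/2)/(-25811) = (45/2)*(-1/25811) = -45/51622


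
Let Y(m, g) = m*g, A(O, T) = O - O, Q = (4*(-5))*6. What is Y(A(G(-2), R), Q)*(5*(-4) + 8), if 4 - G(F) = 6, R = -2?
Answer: 0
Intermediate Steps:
G(F) = -2 (G(F) = 4 - 1*6 = 4 - 6 = -2)
Q = -120 (Q = -20*6 = -120)
A(O, T) = 0
Y(m, g) = g*m
Y(A(G(-2), R), Q)*(5*(-4) + 8) = (-120*0)*(5*(-4) + 8) = 0*(-20 + 8) = 0*(-12) = 0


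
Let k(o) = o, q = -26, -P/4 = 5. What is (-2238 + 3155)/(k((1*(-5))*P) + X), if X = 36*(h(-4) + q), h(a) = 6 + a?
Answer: -917/764 ≈ -1.2003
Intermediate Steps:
P = -20 (P = -4*5 = -20)
X = -864 (X = 36*((6 - 4) - 26) = 36*(2 - 26) = 36*(-24) = -864)
(-2238 + 3155)/(k((1*(-5))*P) + X) = (-2238 + 3155)/((1*(-5))*(-20) - 864) = 917/(-5*(-20) - 864) = 917/(100 - 864) = 917/(-764) = 917*(-1/764) = -917/764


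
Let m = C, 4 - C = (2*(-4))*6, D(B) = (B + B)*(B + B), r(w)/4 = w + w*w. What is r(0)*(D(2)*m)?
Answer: 0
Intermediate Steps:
r(w) = 4*w + 4*w² (r(w) = 4*(w + w*w) = 4*(w + w²) = 4*w + 4*w²)
D(B) = 4*B² (D(B) = (2*B)*(2*B) = 4*B²)
C = 52 (C = 4 - 2*(-4)*6 = 4 - (-8)*6 = 4 - 1*(-48) = 4 + 48 = 52)
m = 52
r(0)*(D(2)*m) = (4*0*(1 + 0))*((4*2²)*52) = (4*0*1)*((4*4)*52) = 0*(16*52) = 0*832 = 0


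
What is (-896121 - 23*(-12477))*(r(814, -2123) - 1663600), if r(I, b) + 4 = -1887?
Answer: 1014533842650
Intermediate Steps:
r(I, b) = -1891 (r(I, b) = -4 - 1887 = -1891)
(-896121 - 23*(-12477))*(r(814, -2123) - 1663600) = (-896121 - 23*(-12477))*(-1891 - 1663600) = (-896121 + 286971)*(-1665491) = -609150*(-1665491) = 1014533842650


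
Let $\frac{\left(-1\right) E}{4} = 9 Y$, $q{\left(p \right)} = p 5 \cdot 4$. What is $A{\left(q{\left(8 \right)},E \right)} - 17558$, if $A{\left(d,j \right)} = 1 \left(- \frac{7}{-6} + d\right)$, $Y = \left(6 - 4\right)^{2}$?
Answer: $- \frac{104381}{6} \approx -17397.0$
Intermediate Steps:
$Y = 4$ ($Y = 2^{2} = 4$)
$q{\left(p \right)} = 20 p$ ($q{\left(p \right)} = 5 p 4 = 20 p$)
$E = -144$ ($E = - 4 \cdot 9 \cdot 4 = \left(-4\right) 36 = -144$)
$A{\left(d,j \right)} = \frac{7}{6} + d$ ($A{\left(d,j \right)} = 1 \left(\left(-7\right) \left(- \frac{1}{6}\right) + d\right) = 1 \left(\frac{7}{6} + d\right) = \frac{7}{6} + d$)
$A{\left(q{\left(8 \right)},E \right)} - 17558 = \left(\frac{7}{6} + 20 \cdot 8\right) - 17558 = \left(\frac{7}{6} + 160\right) - 17558 = \frac{967}{6} - 17558 = - \frac{104381}{6}$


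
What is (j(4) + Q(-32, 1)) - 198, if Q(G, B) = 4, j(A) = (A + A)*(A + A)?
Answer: -130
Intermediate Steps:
j(A) = 4*A**2 (j(A) = (2*A)*(2*A) = 4*A**2)
(j(4) + Q(-32, 1)) - 198 = (4*4**2 + 4) - 198 = (4*16 + 4) - 198 = (64 + 4) - 198 = 68 - 198 = -130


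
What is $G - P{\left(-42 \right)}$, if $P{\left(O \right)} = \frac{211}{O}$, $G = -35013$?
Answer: $- \frac{1470335}{42} \approx -35008.0$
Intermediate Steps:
$G - P{\left(-42 \right)} = -35013 - \frac{211}{-42} = -35013 - 211 \left(- \frac{1}{42}\right) = -35013 - - \frac{211}{42} = -35013 + \frac{211}{42} = - \frac{1470335}{42}$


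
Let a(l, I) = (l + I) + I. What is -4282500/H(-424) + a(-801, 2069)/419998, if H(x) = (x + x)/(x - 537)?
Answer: -216061802025653/44519788 ≈ -4.8532e+6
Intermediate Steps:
a(l, I) = l + 2*I (a(l, I) = (I + l) + I = l + 2*I)
H(x) = 2*x/(-537 + x) (H(x) = (2*x)/(-537 + x) = 2*x/(-537 + x))
-4282500/H(-424) + a(-801, 2069)/419998 = -4282500/(2*(-424)/(-537 - 424)) + (-801 + 2*2069)/419998 = -4282500/(2*(-424)/(-961)) + (-801 + 4138)*(1/419998) = -4282500/(2*(-424)*(-1/961)) + 3337*(1/419998) = -4282500/848/961 + 3337/419998 = -4282500*961/848 + 3337/419998 = -1028870625/212 + 3337/419998 = -216061802025653/44519788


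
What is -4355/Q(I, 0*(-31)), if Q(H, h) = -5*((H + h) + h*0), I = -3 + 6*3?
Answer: 871/15 ≈ 58.067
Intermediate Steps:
I = 15 (I = -3 + 18 = 15)
Q(H, h) = -5*H - 5*h (Q(H, h) = -5*((H + h) + 0) = -5*(H + h) = -5*H - 5*h)
-4355/Q(I, 0*(-31)) = -4355/(-5*15 - 0*(-31)) = -4355/(-75 - 5*0) = -4355/(-75 + 0) = -4355/(-75) = -4355*(-1/75) = 871/15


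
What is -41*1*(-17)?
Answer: 697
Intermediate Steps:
-41*1*(-17) = -41*(-17) = 697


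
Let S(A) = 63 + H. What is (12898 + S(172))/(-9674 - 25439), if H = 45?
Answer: -13006/35113 ≈ -0.37040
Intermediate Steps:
S(A) = 108 (S(A) = 63 + 45 = 108)
(12898 + S(172))/(-9674 - 25439) = (12898 + 108)/(-9674 - 25439) = 13006/(-35113) = 13006*(-1/35113) = -13006/35113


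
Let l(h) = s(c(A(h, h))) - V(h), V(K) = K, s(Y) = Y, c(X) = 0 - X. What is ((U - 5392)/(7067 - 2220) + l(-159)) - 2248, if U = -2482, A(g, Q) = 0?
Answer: -10133257/4847 ≈ -2090.6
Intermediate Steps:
c(X) = -X
l(h) = -h (l(h) = -1*0 - h = 0 - h = -h)
((U - 5392)/(7067 - 2220) + l(-159)) - 2248 = ((-2482 - 5392)/(7067 - 2220) - 1*(-159)) - 2248 = (-7874/4847 + 159) - 2248 = 762799/4847 - 2248 = -10133257/4847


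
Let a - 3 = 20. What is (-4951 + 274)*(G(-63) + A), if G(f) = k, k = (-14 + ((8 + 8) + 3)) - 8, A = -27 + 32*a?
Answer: -3301962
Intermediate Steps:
a = 23 (a = 3 + 20 = 23)
A = 709 (A = -27 + 32*23 = -27 + 736 = 709)
k = -3 (k = (-14 + (16 + 3)) - 8 = (-14 + 19) - 8 = 5 - 8 = -3)
G(f) = -3
(-4951 + 274)*(G(-63) + A) = (-4951 + 274)*(-3 + 709) = -4677*706 = -3301962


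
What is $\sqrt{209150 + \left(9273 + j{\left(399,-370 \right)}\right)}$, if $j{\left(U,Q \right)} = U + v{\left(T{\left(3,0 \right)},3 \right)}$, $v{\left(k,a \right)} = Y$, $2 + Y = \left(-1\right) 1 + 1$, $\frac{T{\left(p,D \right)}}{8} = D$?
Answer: $2 \sqrt{54705} \approx 467.78$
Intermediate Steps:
$T{\left(p,D \right)} = 8 D$
$Y = -2$ ($Y = -2 + \left(\left(-1\right) 1 + 1\right) = -2 + \left(-1 + 1\right) = -2 + 0 = -2$)
$v{\left(k,a \right)} = -2$
$j{\left(U,Q \right)} = -2 + U$ ($j{\left(U,Q \right)} = U - 2 = -2 + U$)
$\sqrt{209150 + \left(9273 + j{\left(399,-370 \right)}\right)} = \sqrt{209150 + \left(9273 + \left(-2 + 399\right)\right)} = \sqrt{209150 + \left(9273 + 397\right)} = \sqrt{209150 + 9670} = \sqrt{218820} = 2 \sqrt{54705}$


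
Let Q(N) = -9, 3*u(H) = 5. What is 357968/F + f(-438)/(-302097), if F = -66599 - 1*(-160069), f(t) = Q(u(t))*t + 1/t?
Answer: 1815553806223/475684957170 ≈ 3.8167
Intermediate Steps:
u(H) = 5/3 (u(H) = (1/3)*5 = 5/3)
f(t) = 1/t - 9*t (f(t) = -9*t + 1/t = 1/t - 9*t)
F = 93470 (F = -66599 + 160069 = 93470)
357968/F + f(-438)/(-302097) = 357968/93470 + (1/(-438) - 9*(-438))/(-302097) = 357968*(1/93470) + (-1/438 + 3942)*(-1/302097) = 13768/3595 + (1726595/438)*(-1/302097) = 13768/3595 - 1726595/132318486 = 1815553806223/475684957170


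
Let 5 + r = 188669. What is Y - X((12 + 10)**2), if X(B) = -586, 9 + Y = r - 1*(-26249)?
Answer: 215490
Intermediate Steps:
r = 188664 (r = -5 + 188669 = 188664)
Y = 214904 (Y = -9 + (188664 - 1*(-26249)) = -9 + (188664 + 26249) = -9 + 214913 = 214904)
Y - X((12 + 10)**2) = 214904 - 1*(-586) = 214904 + 586 = 215490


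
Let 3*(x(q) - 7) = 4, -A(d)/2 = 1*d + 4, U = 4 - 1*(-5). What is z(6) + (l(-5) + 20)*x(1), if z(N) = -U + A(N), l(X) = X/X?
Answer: 146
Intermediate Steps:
U = 9 (U = 4 + 5 = 9)
l(X) = 1
A(d) = -8 - 2*d (A(d) = -2*(1*d + 4) = -2*(d + 4) = -2*(4 + d) = -8 - 2*d)
z(N) = -17 - 2*N (z(N) = -1*9 + (-8 - 2*N) = -9 + (-8 - 2*N) = -17 - 2*N)
x(q) = 25/3 (x(q) = 7 + (⅓)*4 = 7 + 4/3 = 25/3)
z(6) + (l(-5) + 20)*x(1) = (-17 - 2*6) + (1 + 20)*(25/3) = (-17 - 12) + 21*(25/3) = -29 + 175 = 146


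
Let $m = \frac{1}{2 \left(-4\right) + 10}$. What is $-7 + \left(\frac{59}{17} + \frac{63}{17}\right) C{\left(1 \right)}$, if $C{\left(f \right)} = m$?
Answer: $- \frac{58}{17} \approx -3.4118$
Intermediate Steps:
$m = \frac{1}{2}$ ($m = \frac{1}{-8 + 10} = \frac{1}{2} \approx 0.5$)
$C{\left(f \right)} = \frac{1}{2}$
$-7 + \left(\frac{59}{17} + \frac{63}{17}\right) C{\left(1 \right)} = -7 + \left(\frac{59}{17} + \frac{63}{17}\right) \frac{1}{2} = -7 + \frac{122}{17} \cdot \frac{1}{2} = -7 + \frac{61}{17} = - \frac{58}{17}$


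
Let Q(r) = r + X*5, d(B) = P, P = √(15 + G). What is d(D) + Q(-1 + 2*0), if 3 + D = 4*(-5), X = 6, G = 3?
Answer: 29 + 3*√2 ≈ 33.243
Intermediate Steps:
P = 3*√2 (P = √(15 + 3) = √18 = 3*√2 ≈ 4.2426)
D = -23 (D = -3 + 4*(-5) = -3 - 20 = -23)
d(B) = 3*√2
Q(r) = 30 + r (Q(r) = r + 6*5 = r + 30 = 30 + r)
d(D) + Q(-1 + 2*0) = 3*√2 + (30 + (-1 + 2*0)) = 3*√2 + (30 + (-1 + 0)) = 3*√2 + (30 - 1) = 3*√2 + 29 = 29 + 3*√2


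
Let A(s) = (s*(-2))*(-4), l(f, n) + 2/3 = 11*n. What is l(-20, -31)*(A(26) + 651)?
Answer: -880475/3 ≈ -2.9349e+5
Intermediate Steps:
l(f, n) = -2/3 + 11*n
A(s) = 8*s (A(s) = -2*s*(-4) = 8*s)
l(-20, -31)*(A(26) + 651) = (-2/3 + 11*(-31))*(8*26 + 651) = (-2/3 - 341)*(208 + 651) = -1025/3*859 = -880475/3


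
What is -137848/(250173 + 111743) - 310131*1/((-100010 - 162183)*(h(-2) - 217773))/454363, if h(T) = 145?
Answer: -893468612069350742773/2345776407314837040908 ≈ -0.38088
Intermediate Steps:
-137848/(250173 + 111743) - 310131*1/((-100010 - 162183)*(h(-2) - 217773))/454363 = -137848/(250173 + 111743) - 310131*1/((-100010 - 162183)*(145 - 217773))/454363 = -137848/361916 - 310131/((-262193*(-217628)))*(1/454363) = -137848*1/361916 - 310131/57060538204*(1/454363) = -34462/90479 - 310131*1/57060538204*(1/454363) = -34462/90479 - 310131/57060538204*1/454363 = -34462/90479 - 310131/25926197319984052 = -893468612069350742773/2345776407314837040908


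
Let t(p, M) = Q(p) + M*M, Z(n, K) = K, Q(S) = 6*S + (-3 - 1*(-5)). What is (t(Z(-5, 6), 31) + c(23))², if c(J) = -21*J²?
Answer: 102212100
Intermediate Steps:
Q(S) = 2 + 6*S (Q(S) = 6*S + (-3 + 5) = 6*S + 2 = 2 + 6*S)
t(p, M) = 2 + M² + 6*p (t(p, M) = (2 + 6*p) + M*M = (2 + 6*p) + M² = 2 + M² + 6*p)
(t(Z(-5, 6), 31) + c(23))² = ((2 + 31² + 6*6) - 21*23²)² = ((2 + 961 + 36) - 21*529)² = (999 - 11109)² = (-10110)² = 102212100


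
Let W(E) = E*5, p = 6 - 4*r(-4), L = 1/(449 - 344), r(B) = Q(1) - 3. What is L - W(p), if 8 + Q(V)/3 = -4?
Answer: -85049/105 ≈ -809.99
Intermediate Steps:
Q(V) = -36 (Q(V) = -24 + 3*(-4) = -24 - 12 = -36)
r(B) = -39 (r(B) = -36 - 3 = -39)
L = 1/105 ≈ 0.0095238
p = 162 (p = 6 - 4*(-39) = 6 + 156 = 162)
W(E) = 5*E
L - W(p) = 1/105 - 5*162 = 1/105 - 1*810 = 1/105 - 810 = -85049/105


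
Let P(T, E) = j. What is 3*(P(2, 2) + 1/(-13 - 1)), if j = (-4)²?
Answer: 669/14 ≈ 47.786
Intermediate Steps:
j = 16
P(T, E) = 16
3*(P(2, 2) + 1/(-13 - 1)) = 3*(16 + 1/(-13 - 1)) = 3*(16 + 1/(-14)) = 3*(16 - 1/14) = 3*(223/14) = 669/14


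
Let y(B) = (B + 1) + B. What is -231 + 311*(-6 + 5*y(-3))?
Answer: -9872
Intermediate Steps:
y(B) = 1 + 2*B (y(B) = (1 + B) + B = 1 + 2*B)
-231 + 311*(-6 + 5*y(-3)) = -231 + 311*(-6 + 5*(1 + 2*(-3))) = -231 + 311*(-6 + 5*(1 - 6)) = -231 + 311*(-6 + 5*(-5)) = -231 + 311*(-6 - 25) = -231 + 311*(-31) = -231 - 9641 = -9872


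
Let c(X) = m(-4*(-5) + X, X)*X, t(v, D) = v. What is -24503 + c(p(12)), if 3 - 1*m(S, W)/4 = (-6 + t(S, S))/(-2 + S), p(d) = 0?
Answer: -24503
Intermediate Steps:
m(S, W) = 12 - 4*(-6 + S)/(-2 + S)
c(X) = 8*X*(20 + X)/(18 + X) (c(X) = (8*(-4*(-5) + X)/(-2 + (-4*(-5) + X)))*X = (8*(20 + X)/(-2 + (20 + X)))*X = (8*(20 + X)/(18 + X))*X = 8*X*(20 + X)/(18 + X))
-24503 + c(p(12)) = -24503 + 8*0*(20 + 0)/(18 + 0) = -24503 + 8*0*20/18 = -24503 + 8*0*(1/18)*20 = -24503 + 0 = -24503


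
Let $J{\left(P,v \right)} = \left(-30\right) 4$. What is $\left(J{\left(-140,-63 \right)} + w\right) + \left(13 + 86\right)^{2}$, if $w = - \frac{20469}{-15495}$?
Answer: $\frac{50009188}{5165} \approx 9682.3$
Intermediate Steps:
$J{\left(P,v \right)} = -120$
$w = \frac{6823}{5165}$ ($w = \left(-20469\right) \left(- \frac{1}{15495}\right) = \frac{6823}{5165} \approx 1.321$)
$\left(J{\left(-140,-63 \right)} + w\right) + \left(13 + 86\right)^{2} = \left(-120 + \frac{6823}{5165}\right) + \left(13 + 86\right)^{2} = - \frac{612977}{5165} + 99^{2} = - \frac{612977}{5165} + 9801 = \frac{50009188}{5165}$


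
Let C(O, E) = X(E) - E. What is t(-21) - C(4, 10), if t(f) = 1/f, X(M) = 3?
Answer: 146/21 ≈ 6.9524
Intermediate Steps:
C(O, E) = 3 - E
t(-21) - C(4, 10) = 1/(-21) - (3 - 1*10) = -1/21 - (3 - 10) = -1/21 - 1*(-7) = -1/21 + 7 = 146/21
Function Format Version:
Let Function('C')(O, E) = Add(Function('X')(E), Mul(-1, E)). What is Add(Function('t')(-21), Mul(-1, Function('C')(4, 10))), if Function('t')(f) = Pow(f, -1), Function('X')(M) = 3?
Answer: Rational(146, 21) ≈ 6.9524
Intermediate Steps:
Function('C')(O, E) = Add(3, Mul(-1, E))
Add(Function('t')(-21), Mul(-1, Function('C')(4, 10))) = Add(Pow(-21, -1), Mul(-1, Add(3, Mul(-1, 10)))) = Add(Rational(-1, 21), Mul(-1, Add(3, -10))) = Add(Rational(-1, 21), Mul(-1, -7)) = Add(Rational(-1, 21), 7) = Rational(146, 21)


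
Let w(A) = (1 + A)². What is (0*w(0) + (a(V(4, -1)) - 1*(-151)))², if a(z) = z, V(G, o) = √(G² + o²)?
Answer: (151 + √17)² ≈ 24063.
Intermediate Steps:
(0*w(0) + (a(V(4, -1)) - 1*(-151)))² = (0*(1 + 0)² + (√(4² + (-1)²) - 1*(-151)))² = (0*1² + (√(16 + 1) + 151))² = (0*1 + (√17 + 151))² = (0 + (151 + √17))² = (151 + √17)²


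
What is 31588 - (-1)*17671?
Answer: 49259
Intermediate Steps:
31588 - (-1)*17671 = 31588 - 1*(-17671) = 31588 + 17671 = 49259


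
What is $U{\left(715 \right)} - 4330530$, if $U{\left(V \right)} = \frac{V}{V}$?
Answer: $-4330529$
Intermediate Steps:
$U{\left(V \right)} = 1$
$U{\left(715 \right)} - 4330530 = 1 - 4330530 = -4330529$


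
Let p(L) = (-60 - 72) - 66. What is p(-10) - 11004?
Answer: -11202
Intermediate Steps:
p(L) = -198 (p(L) = -132 - 66 = -198)
p(-10) - 11004 = -198 - 11004 = -11202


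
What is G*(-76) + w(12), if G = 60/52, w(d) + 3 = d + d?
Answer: -867/13 ≈ -66.692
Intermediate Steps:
w(d) = -3 + 2*d (w(d) = -3 + (d + d) = -3 + 2*d)
G = 15/13 (G = 60*(1/52) = 15/13 ≈ 1.1538)
G*(-76) + w(12) = (15/13)*(-76) + (-3 + 2*12) = -1140/13 + (-3 + 24) = -1140/13 + 21 = -867/13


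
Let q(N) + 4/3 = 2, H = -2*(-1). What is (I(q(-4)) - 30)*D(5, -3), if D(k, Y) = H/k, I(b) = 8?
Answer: -44/5 ≈ -8.8000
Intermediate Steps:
H = 2
q(N) = ⅔ (q(N) = -4/3 + 2 = ⅔)
D(k, Y) = 2/k
(I(q(-4)) - 30)*D(5, -3) = (8 - 30)*(2/5) = -44/5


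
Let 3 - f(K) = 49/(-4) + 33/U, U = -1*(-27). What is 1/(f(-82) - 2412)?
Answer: -36/86327 ≈ -0.00041702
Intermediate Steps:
U = 27
f(K) = 505/36 (f(K) = 3 - (49/(-4) + 33/27) = 3 - (49*(-1/4) + 33*(1/27)) = 3 - (-49/4 + 11/9) = 3 - 1*(-397/36) = 3 + 397/36 = 505/36)
1/(f(-82) - 2412) = 1/(505/36 - 2412) = 1/(-86327/36) = -36/86327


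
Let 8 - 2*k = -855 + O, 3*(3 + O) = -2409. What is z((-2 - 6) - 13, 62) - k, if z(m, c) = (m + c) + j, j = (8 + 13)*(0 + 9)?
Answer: -1209/2 ≈ -604.50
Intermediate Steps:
j = 189 (j = 21*9 = 189)
O = -806 (O = -3 + (⅓)*(-2409) = -3 - 803 = -806)
z(m, c) = 189 + c + m (z(m, c) = (m + c) + 189 = (c + m) + 189 = 189 + c + m)
k = 1669/2 (k = 4 - (-855 - 806)/2 = 4 - ½*(-1661) = 4 + 1661/2 = 1669/2 ≈ 834.50)
z((-2 - 6) - 13, 62) - k = (189 + 62 + ((-2 - 6) - 13)) - 1*1669/2 = (189 + 62 + (-8 - 13)) - 1669/2 = (189 + 62 - 21) - 1669/2 = 230 - 1669/2 = -1209/2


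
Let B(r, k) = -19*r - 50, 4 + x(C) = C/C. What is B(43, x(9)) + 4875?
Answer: 4008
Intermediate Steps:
x(C) = -3 (x(C) = -4 + C/C = -4 + 1 = -3)
B(r, k) = -50 - 19*r
B(43, x(9)) + 4875 = (-50 - 19*43) + 4875 = (-50 - 817) + 4875 = -867 + 4875 = 4008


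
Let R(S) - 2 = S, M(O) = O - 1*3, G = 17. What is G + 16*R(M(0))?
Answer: 1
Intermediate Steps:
M(O) = -3 + O (M(O) = O - 3 = -3 + O)
R(S) = 2 + S
G + 16*R(M(0)) = 17 + 16*(2 + (-3 + 0)) = 17 + 16*(2 - 3) = 17 + 16*(-1) = 17 - 16 = 1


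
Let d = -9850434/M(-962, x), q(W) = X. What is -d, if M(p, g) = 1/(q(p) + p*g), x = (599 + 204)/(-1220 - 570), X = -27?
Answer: 3566625441852/895 ≈ 3.9851e+9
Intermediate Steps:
q(W) = -27
x = -803/1790 (x = 803/(-1790) = 803*(-1/1790) = -803/1790 ≈ -0.44860)
M(p, g) = 1/(-27 + g*p) (M(p, g) = 1/(-27 + p*g) = 1/(-27 + g*p))
d = -3566625441852/895 (d = -9850434/(1/(-27 - 803/1790*(-962))) = -9850434/(1/(-27 + 386243/895)) = -9850434/(1/(362078/895)) = -9850434/895/362078 = -9850434*362078/895 = -3566625441852/895 ≈ -3.9851e+9)
-d = -1*(-3566625441852/895) = 3566625441852/895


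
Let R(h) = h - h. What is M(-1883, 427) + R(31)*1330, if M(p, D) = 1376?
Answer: 1376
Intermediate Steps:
R(h) = 0
M(-1883, 427) + R(31)*1330 = 1376 + 0*1330 = 1376 + 0 = 1376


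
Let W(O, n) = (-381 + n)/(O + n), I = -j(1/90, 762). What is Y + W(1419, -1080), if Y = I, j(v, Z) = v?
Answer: -43943/10170 ≈ -4.3208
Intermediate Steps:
I = -1/90 ≈ -0.011111
W(O, n) = (-381 + n)/(O + n)
Y = -1/90 ≈ -0.011111
Y + W(1419, -1080) = -1/90 + (-381 - 1080)/(1419 - 1080) = -1/90 - 1461/339 = -1/90 + (1/339)*(-1461) = -1/90 - 487/113 = -43943/10170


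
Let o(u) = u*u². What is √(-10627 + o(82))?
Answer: √540741 ≈ 735.35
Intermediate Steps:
o(u) = u³
√(-10627 + o(82)) = √(-10627 + 82³) = √(-10627 + 551368) = √540741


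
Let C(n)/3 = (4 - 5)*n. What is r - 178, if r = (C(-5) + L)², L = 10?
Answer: 447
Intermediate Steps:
C(n) = -3*n (C(n) = 3*((4 - 5)*n) = 3*(-n) = -3*n)
r = 625 (r = (-3*(-5) + 10)² = (15 + 10)² = 25² = 625)
r - 178 = 625 - 178 = 447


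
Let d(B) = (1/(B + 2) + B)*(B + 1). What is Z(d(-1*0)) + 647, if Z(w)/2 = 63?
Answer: 773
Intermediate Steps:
d(B) = (1 + B)*(B + 1/(2 + B)) (d(B) = (1/(2 + B) + B)*(1 + B) = (B + 1/(2 + B))*(1 + B) = (1 + B)*(B + 1/(2 + B)))
Z(w) = 126 (Z(w) = 2*63 = 126)
Z(d(-1*0)) + 647 = 126 + 647 = 773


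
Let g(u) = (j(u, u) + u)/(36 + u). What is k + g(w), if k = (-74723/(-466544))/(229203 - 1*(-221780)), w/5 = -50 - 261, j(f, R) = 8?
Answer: 46499170433083/45657540567184 ≈ 1.0184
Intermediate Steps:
w = -1555 (w = 5*(-50 - 261) = 5*(-311) = -1555)
g(u) = (8 + u)/(36 + u)
k = 74723/210403412752 (k = (-74723*(-1/466544))/(229203 + 221780) = (74723/466544)/450983 = (74723/466544)*(1/450983) = 74723/210403412752 ≈ 3.5514e-7)
k + g(w) = 74723/210403412752 + (8 - 1555)/(36 - 1555) = 74723/210403412752 - 1547/(-1519) = 74723/210403412752 - 1/1519*(-1547) = 74723/210403412752 + 221/217 = 46499170433083/45657540567184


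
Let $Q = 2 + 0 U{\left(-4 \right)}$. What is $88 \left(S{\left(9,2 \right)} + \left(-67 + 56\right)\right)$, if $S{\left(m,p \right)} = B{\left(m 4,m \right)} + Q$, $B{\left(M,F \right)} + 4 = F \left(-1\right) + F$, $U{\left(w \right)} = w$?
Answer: $-1144$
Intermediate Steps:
$B{\left(M,F \right)} = -4$ ($B{\left(M,F \right)} = -4 + \left(F \left(-1\right) + F\right) = -4 + \left(- F + F\right) = -4 + 0 = -4$)
$Q = 2$ ($Q = 2 + 0 \left(-4\right) = 2 + 0 = 2$)
$S{\left(m,p \right)} = -2$ ($S{\left(m,p \right)} = -4 + 2 = -2$)
$88 \left(S{\left(9,2 \right)} + \left(-67 + 56\right)\right) = 88 \left(-2 + \left(-67 + 56\right)\right) = 88 \left(-2 - 11\right) = 88 \left(-13\right) = -1144$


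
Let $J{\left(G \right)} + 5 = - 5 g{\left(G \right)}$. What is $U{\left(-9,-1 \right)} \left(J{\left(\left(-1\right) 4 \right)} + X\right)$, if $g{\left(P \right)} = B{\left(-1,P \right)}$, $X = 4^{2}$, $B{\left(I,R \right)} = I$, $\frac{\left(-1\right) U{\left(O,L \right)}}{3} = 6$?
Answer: $-288$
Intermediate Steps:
$U{\left(O,L \right)} = -18$ ($U{\left(O,L \right)} = \left(-3\right) 6 = -18$)
$X = 16$
$g{\left(P \right)} = -1$
$J{\left(G \right)} = 0$ ($J{\left(G \right)} = -5 - -5 = -5 + 5 = 0$)
$U{\left(-9,-1 \right)} \left(J{\left(\left(-1\right) 4 \right)} + X\right) = - 18 \left(0 + 16\right) = \left(-18\right) 16 = -288$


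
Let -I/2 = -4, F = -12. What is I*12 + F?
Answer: 84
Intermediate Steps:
I = 8 (I = -2*(-4) = 8)
I*12 + F = 8*12 - 12 = 96 - 12 = 84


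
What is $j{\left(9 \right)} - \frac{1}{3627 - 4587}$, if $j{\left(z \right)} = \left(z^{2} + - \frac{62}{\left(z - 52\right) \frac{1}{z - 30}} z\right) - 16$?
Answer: $- \frac{8566037}{41280} \approx -207.51$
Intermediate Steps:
$j{\left(z \right)} = -16 + z^{2} - \frac{62 z \left(-30 + z\right)}{-52 + z}$ ($j{\left(z \right)} = \left(z^{2} + - \frac{62}{\left(-52 + z\right) \frac{1}{-30 + z}} z\right) - 16 = \left(z^{2} + - \frac{62}{\frac{1}{-30 + z} \left(-52 + z\right)} z\right) - 16 = \left(z^{2} + - 62 \frac{-30 + z}{-52 + z} z\right) - 16 = \left(z^{2} + - \frac{62 \left(-30 + z\right)}{-52 + z} z\right) - 16 = \left(z^{2} - \frac{62 z \left(-30 + z\right)}{-52 + z}\right) - 16 = -16 + z^{2} - \frac{62 z \left(-30 + z\right)}{-52 + z}$)
$j{\left(9 \right)} - \frac{1}{3627 - 4587} = \frac{832 + 9^{3} - 114 \cdot 9^{2} + 1844 \cdot 9}{-52 + 9} - \frac{1}{3627 - 4587} = \frac{832 + 729 - 9234 + 16596}{-43} - \frac{1}{-960} = - \frac{832 + 729 - 9234 + 16596}{43} - - \frac{1}{960} = \left(- \frac{1}{43}\right) 8923 + \frac{1}{960} = - \frac{8923}{43} + \frac{1}{960} = - \frac{8566037}{41280}$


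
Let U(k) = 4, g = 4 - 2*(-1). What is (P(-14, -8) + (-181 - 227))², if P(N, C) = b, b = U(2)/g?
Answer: 1493284/9 ≈ 1.6592e+5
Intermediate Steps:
g = 6 (g = 4 + 2 = 6)
b = ⅔ (b = 4/6 = 4*(⅙) = ⅔ ≈ 0.66667)
P(N, C) = ⅔
(P(-14, -8) + (-181 - 227))² = (⅔ + (-181 - 227))² = (⅔ - 408)² = (-1222/3)² = 1493284/9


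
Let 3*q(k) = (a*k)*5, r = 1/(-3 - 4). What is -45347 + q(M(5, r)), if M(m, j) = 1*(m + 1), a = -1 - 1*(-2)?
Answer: -45337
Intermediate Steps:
a = 1 (a = -1 + 2 = 1)
r = -⅐ (r = 1/(-7) = -⅐ ≈ -0.14286)
M(m, j) = 1 + m (M(m, j) = 1*(1 + m) = 1 + m)
q(k) = 5*k/3 (q(k) = ((1*k)*5)/3 = (k*5)/3 = (5*k)/3 = 5*k/3)
-45347 + q(M(5, r)) = -45347 + 5*(1 + 5)/3 = -45347 + (5/3)*6 = -45347 + 10 = -45337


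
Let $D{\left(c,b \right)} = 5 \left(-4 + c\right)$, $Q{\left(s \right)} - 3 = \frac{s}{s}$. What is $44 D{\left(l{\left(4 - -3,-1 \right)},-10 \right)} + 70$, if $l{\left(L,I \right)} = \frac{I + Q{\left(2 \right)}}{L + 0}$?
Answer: $- \frac{5010}{7} \approx -715.71$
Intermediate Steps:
$Q{\left(s \right)} = 4$ ($Q{\left(s \right)} = 3 + \frac{s}{s} = 3 + 1 = 4$)
$l{\left(L,I \right)} = \frac{4 + I}{L}$ ($l{\left(L,I \right)} = \frac{I + 4}{L + 0} = \frac{4 + I}{L}$)
$D{\left(c,b \right)} = -20 + 5 c$
$44 D{\left(l{\left(4 - -3,-1 \right)},-10 \right)} + 70 = 44 \left(-20 + 5 \frac{4 - 1}{4 - -3}\right) + 70 = 44 \left(-20 + 5 \frac{1}{4 + 3} \cdot 3\right) + 70 = 44 \left(-20 + 5 \cdot \frac{1}{7} \cdot 3\right) + 70 = 44 \left(-20 + 5 \cdot \frac{3}{7}\right) + 70 = 44 \left(-20 + \frac{15}{7}\right) + 70 = 44 \left(- \frac{125}{7}\right) + 70 = - \frac{5500}{7} + 70 = - \frac{5010}{7}$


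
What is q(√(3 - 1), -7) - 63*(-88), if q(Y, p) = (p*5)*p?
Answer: 5789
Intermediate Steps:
q(Y, p) = 5*p² (q(Y, p) = (5*p)*p = 5*p²)
q(√(3 - 1), -7) - 63*(-88) = 5*(-7)² - 63*(-88) = 5*49 + 5544 = 245 + 5544 = 5789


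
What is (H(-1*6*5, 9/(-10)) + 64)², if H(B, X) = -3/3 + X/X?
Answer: 4096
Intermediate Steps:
H(B, X) = 0 (H(B, X) = -3*⅓ + 1 = -1 + 1 = 0)
(H(-1*6*5, 9/(-10)) + 64)² = (0 + 64)² = 64² = 4096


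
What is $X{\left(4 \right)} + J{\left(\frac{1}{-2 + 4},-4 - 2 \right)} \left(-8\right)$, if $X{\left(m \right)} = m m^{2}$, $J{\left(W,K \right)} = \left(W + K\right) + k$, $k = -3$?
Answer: $132$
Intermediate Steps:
$J{\left(W,K \right)} = -3 + K + W$ ($J{\left(W,K \right)} = \left(W + K\right) - 3 = \left(K + W\right) - 3 = -3 + K + W$)
$X{\left(m \right)} = m^{3}$
$X{\left(4 \right)} + J{\left(\frac{1}{-2 + 4},-4 - 2 \right)} \left(-8\right) = 4^{3} + \left(-3 - 6 + \frac{1}{-2 + 4}\right) \left(-8\right) = 64 + \left(-3 - 6 + \frac{1}{2}\right) \left(-8\right) = 64 - -68 = 64 + 68 = 132$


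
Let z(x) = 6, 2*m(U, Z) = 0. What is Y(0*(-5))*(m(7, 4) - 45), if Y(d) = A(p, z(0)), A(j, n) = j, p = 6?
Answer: -270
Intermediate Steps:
m(U, Z) = 0 (m(U, Z) = (1/2)*0 = 0)
Y(d) = 6
Y(0*(-5))*(m(7, 4) - 45) = 6*(0 - 45) = 6*(-45) = -270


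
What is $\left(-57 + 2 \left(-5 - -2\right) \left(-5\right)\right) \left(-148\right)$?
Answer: $3996$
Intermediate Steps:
$\left(-57 + 2 \left(-5 - -2\right) \left(-5\right)\right) \left(-148\right) = \left(-57 + 2 \left(-5 + 2\right) \left(-5\right)\right) \left(-148\right) = \left(-57 + 2 \left(-3\right) \left(-5\right)\right) \left(-148\right) = \left(-57 - -30\right) \left(-148\right) = \left(-57 + 30\right) \left(-148\right) = \left(-27\right) \left(-148\right) = 3996$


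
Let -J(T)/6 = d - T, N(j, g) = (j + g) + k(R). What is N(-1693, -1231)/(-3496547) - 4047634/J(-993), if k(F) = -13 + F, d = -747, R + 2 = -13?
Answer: 7076373438475/2580451686 ≈ 2742.3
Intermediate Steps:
R = -15 (R = -2 - 13 = -15)
N(j, g) = -28 + g + j (N(j, g) = (j + g) + (-13 - 15) = (g + j) - 28 = -28 + g + j)
J(T) = 4482 + 6*T (J(T) = -6*(-747 - T) = 4482 + 6*T)
N(-1693, -1231)/(-3496547) - 4047634/J(-993) = (-28 - 1231 - 1693)/(-3496547) - 4047634/(4482 + 6*(-993)) = -2952*(-1/3496547) - 4047634/(4482 - 5958) = 2952/3496547 - 4047634/(-1476) = 2952/3496547 - 4047634*(-1/1476) = 2952/3496547 + 2023817/738 = 7076373438475/2580451686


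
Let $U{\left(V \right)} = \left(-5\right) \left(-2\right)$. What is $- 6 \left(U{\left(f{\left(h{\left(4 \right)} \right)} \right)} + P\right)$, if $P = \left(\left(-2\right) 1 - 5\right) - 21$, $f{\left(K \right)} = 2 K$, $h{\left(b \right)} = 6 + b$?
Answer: $108$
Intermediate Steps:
$P = -28$ ($P = \left(-2 - 5\right) - 21 = -7 - 21 = -28$)
$U{\left(V \right)} = 10$
$- 6 \left(U{\left(f{\left(h{\left(4 \right)} \right)} \right)} + P\right) = - 6 \left(10 - 28\right) = \left(-6\right) \left(-18\right) = 108$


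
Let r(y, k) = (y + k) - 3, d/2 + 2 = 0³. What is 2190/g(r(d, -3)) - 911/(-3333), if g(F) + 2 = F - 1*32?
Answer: -329963/6666 ≈ -49.499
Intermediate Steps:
d = -4 (d = -4 + 2*0³ = -4 + 2*0 = -4 + 0 = -4)
r(y, k) = -3 + k + y (r(y, k) = (k + y) - 3 = -3 + k + y)
g(F) = -34 + F (g(F) = -2 + (F - 1*32) = -2 + (F - 32) = -2 + (-32 + F) = -34 + F)
2190/g(r(d, -3)) - 911/(-3333) = 2190/(-34 + (-3 - 3 - 4)) - 911/(-3333) = 2190/(-34 - 10) - 911*(-1/3333) = 2190/(-44) + 911/3333 = 2190*(-1/44) + 911/3333 = -1095/22 + 911/3333 = -329963/6666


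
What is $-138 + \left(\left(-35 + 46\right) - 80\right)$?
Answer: $-207$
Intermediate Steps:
$-138 + \left(\left(-35 + 46\right) - 80\right) = -138 + \left(11 - 80\right) = -138 - 69 = -207$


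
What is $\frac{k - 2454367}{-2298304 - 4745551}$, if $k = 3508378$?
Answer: $- \frac{150573}{1006265} \approx -0.14964$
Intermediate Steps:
$\frac{k - 2454367}{-2298304 - 4745551} = \frac{3508378 - 2454367}{-2298304 - 4745551} = \frac{1054011}{-7043855} = 1054011 \left(- \frac{1}{7043855}\right) = - \frac{150573}{1006265}$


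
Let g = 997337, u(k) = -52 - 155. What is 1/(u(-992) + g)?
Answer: 1/997130 ≈ 1.0029e-6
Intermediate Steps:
u(k) = -207
1/(u(-992) + g) = 1/(-207 + 997337) = 1/997130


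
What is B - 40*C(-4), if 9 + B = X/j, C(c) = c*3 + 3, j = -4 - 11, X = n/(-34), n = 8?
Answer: 89509/255 ≈ 351.02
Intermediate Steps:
X = -4/17 (X = 8/(-34) = 8*(-1/34) = -4/17 ≈ -0.23529)
j = -15
C(c) = 3 + 3*c (C(c) = 3*c + 3 = 3 + 3*c)
B = -2291/255 (B = -9 - 4/17/(-15) = -9 - 4/17*(-1/15) = -9 + 4/255 = -2291/255 ≈ -8.9843)
B - 40*C(-4) = -2291/255 - 40*(3 + 3*(-4)) = -2291/255 - 40*(3 - 12) = -2291/255 - 40*(-9) = -2291/255 + 360 = 89509/255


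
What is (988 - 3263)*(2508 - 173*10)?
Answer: -1769950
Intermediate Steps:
(988 - 3263)*(2508 - 173*10) = -2275*(2508 - 1730) = -2275*778 = -1769950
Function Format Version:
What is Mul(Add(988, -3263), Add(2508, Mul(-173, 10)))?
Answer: -1769950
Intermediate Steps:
Mul(Add(988, -3263), Add(2508, Mul(-173, 10))) = Mul(-2275, Add(2508, -1730)) = Mul(-2275, 778) = -1769950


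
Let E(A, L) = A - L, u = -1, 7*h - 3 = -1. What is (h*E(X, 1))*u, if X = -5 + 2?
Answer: 8/7 ≈ 1.1429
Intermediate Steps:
h = 2/7 (h = 3/7 + (⅐)*(-1) = 3/7 - ⅐ = 2/7 ≈ 0.28571)
X = -3
(h*E(X, 1))*u = (2*(-3 - 1*1)/7)*(-1) = (2*(-3 - 1)/7)*(-1) = ((2/7)*(-4))*(-1) = -8/7*(-1) = 8/7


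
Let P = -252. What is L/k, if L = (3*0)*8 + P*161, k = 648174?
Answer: -6762/108029 ≈ -0.062594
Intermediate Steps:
L = -40572 (L = (3*0)*8 - 252*161 = 0*8 - 40572 = 0 - 40572 = -40572)
L/k = -40572/648174 = -40572*1/648174 = -6762/108029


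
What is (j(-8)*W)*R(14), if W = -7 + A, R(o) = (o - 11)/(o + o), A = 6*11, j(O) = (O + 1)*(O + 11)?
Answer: -531/4 ≈ -132.75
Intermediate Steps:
j(O) = (1 + O)*(11 + O)
A = 66
R(o) = (-11 + o)/(2*o) (R(o) = (-11 + o)/((2*o)) = (-11 + o)*(1/(2*o)) = (-11 + o)/(2*o))
W = 59 (W = -7 + 66 = 59)
(j(-8)*W)*R(14) = ((11 + (-8)**2 + 12*(-8))*59)*((1/2)*(-11 + 14)/14) = ((11 + 64 - 96)*59)*((1/2)*(1/14)*3) = -21*59*(3/28) = -1239*3/28 = -531/4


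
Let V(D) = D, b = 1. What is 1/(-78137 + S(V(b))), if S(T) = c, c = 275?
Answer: -1/77862 ≈ -1.2843e-5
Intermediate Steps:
S(T) = 275
1/(-78137 + S(V(b))) = 1/(-78137 + 275) = 1/(-77862) = -1/77862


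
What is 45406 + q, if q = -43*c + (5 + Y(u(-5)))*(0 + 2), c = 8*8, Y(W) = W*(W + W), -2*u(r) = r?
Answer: 42689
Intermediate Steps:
u(r) = -r/2
Y(W) = 2*W² (Y(W) = W*(2*W) = 2*W²)
c = 64
q = -2717 (q = -43*64 + (5 + 2*(-½*(-5))²)*(0 + 2) = -2752 + (5 + 2*(5/2)²)*2 = -2752 + (5 + 2*(25/4))*2 = -2752 + (5 + 25/2)*2 = -2752 + (35/2)*2 = -2752 + 35 = -2717)
45406 + q = 45406 - 2717 = 42689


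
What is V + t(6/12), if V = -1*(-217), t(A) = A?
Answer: 435/2 ≈ 217.50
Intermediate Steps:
V = 217
V + t(6/12) = 217 + 6/12 = 217 + 6*(1/12) = 217 + ½ = 435/2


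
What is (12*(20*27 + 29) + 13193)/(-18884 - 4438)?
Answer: -20021/23322 ≈ -0.85846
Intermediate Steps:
(12*(20*27 + 29) + 13193)/(-18884 - 4438) = (12*(540 + 29) + 13193)/(-23322) = (12*569 + 13193)*(-1/23322) = (6828 + 13193)*(-1/23322) = 20021*(-1/23322) = -20021/23322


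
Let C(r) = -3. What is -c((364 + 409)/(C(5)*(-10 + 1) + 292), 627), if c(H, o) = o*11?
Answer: -6897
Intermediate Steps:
c(H, o) = 11*o
-c((364 + 409)/(C(5)*(-10 + 1) + 292), 627) = -11*627 = -1*6897 = -6897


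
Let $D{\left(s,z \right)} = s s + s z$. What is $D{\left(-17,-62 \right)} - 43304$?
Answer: $-41961$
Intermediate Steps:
$D{\left(s,z \right)} = s^{2} + s z$
$D{\left(-17,-62 \right)} - 43304 = - 17 \left(-17 - 62\right) - 43304 = \left(-17\right) \left(-79\right) - 43304 = 1343 - 43304 = -41961$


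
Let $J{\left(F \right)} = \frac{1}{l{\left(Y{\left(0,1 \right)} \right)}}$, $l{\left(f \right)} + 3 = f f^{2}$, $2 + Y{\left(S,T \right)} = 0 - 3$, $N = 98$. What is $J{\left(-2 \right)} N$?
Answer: $- \frac{49}{64} \approx -0.76563$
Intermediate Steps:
$Y{\left(S,T \right)} = -5$ ($Y{\left(S,T \right)} = -2 + \left(0 - 3\right) = -2 - 3 = -5$)
$l{\left(f \right)} = -3 + f^{3}$ ($l{\left(f \right)} = -3 + f f^{2} = -3 + f^{3}$)
$J{\left(F \right)} = - \frac{1}{128}$ ($J{\left(F \right)} = \frac{1}{-3 + \left(-5\right)^{3}} = \frac{1}{-3 - 125} = \frac{1}{-128} = - \frac{1}{128}$)
$J{\left(-2 \right)} N = \left(- \frac{1}{128}\right) 98 = - \frac{49}{64}$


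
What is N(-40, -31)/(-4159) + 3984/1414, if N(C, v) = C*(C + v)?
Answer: 6276848/2940413 ≈ 2.1347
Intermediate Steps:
N(-40, -31)/(-4159) + 3984/1414 = -40*(-40 - 31)/(-4159) + 3984/1414 = -40*(-71)*(-1/4159) + 3984*(1/1414) = 2840*(-1/4159) + 1992/707 = -2840/4159 + 1992/707 = 6276848/2940413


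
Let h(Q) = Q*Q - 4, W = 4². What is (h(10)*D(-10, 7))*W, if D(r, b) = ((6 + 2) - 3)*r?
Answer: -76800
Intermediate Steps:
D(r, b) = 5*r (D(r, b) = (8 - 3)*r = 5*r)
W = 16
h(Q) = -4 + Q² (h(Q) = Q² - 4 = -4 + Q²)
(h(10)*D(-10, 7))*W = ((-4 + 10²)*(5*(-10)))*16 = ((-4 + 100)*(-50))*16 = (96*(-50))*16 = -4800*16 = -76800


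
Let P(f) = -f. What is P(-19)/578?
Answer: 19/578 ≈ 0.032872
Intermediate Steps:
P(-19)/578 = -1*(-19)/578 = 19*(1/578) = 19/578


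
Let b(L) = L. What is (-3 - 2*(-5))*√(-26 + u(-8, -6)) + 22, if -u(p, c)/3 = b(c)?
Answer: 22 + 14*I*√2 ≈ 22.0 + 19.799*I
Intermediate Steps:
u(p, c) = -3*c
(-3 - 2*(-5))*√(-26 + u(-8, -6)) + 22 = (-3 - 2*(-5))*√(-26 - 3*(-6)) + 22 = (-3 + 10)*√(-26 + 18) + 22 = 7*√(-8) + 22 = 7*(2*I*√2) + 22 = 14*I*√2 + 22 = 22 + 14*I*√2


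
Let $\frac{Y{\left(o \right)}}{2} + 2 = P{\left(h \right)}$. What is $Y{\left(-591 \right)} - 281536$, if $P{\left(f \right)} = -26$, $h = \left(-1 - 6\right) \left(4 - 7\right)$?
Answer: $-281592$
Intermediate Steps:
$h = 21$ ($h = \left(-7\right) \left(-3\right) = 21$)
$Y{\left(o \right)} = -56$ ($Y{\left(o \right)} = -4 + 2 \left(-26\right) = -4 - 52 = -56$)
$Y{\left(-591 \right)} - 281536 = -56 - 281536 = -281592$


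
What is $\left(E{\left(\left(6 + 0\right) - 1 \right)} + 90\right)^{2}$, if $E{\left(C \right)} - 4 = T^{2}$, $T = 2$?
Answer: $9604$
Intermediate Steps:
$E{\left(C \right)} = 8$ ($E{\left(C \right)} = 4 + 2^{2} = 4 + 4 = 8$)
$\left(E{\left(\left(6 + 0\right) - 1 \right)} + 90\right)^{2} = \left(8 + 90\right)^{2} = 98^{2} = 9604$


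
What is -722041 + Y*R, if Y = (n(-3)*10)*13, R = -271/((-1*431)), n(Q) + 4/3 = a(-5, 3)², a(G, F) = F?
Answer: -932788723/1293 ≈ -7.2141e+5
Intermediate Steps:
n(Q) = 23/3 (n(Q) = -4/3 + 3² = -4/3 + 9 = 23/3)
R = 271/431 (R = -271/(-431) = -271*(-1/431) = 271/431 ≈ 0.62877)
Y = 2990/3 (Y = ((23/3)*10)*13 = (230/3)*13 = 2990/3 ≈ 996.67)
-722041 + Y*R = -722041 + (2990/3)*(271/431) = -722041 + 810290/1293 = -932788723/1293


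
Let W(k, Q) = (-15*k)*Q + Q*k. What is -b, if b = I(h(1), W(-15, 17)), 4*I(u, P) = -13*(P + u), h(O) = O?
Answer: 46423/4 ≈ 11606.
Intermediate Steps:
W(k, Q) = -14*Q*k (W(k, Q) = -15*Q*k + Q*k = -14*Q*k)
I(u, P) = -13*P/4 - 13*u/4 (I(u, P) = (-13*(P + u))/4 = (-13*P - 13*u)/4 = -13*P/4 - 13*u/4)
b = -46423/4 (b = -(-91)*17*(-15)/2 - 13/4*1 = -13/4*3570 - 13/4 = -23205/2 - 13/4 = -46423/4 ≈ -11606.)
-b = -1*(-46423/4) = 46423/4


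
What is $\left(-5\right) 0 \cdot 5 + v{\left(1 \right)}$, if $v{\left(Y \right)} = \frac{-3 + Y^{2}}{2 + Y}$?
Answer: $- \frac{2}{3} \approx -0.66667$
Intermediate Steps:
$v{\left(Y \right)} = \frac{-3 + Y^{2}}{2 + Y}$
$\left(-5\right) 0 \cdot 5 + v{\left(1 \right)} = \left(-5\right) 0 \cdot 5 + \frac{-3 + 1^{2}}{2 + 1} = 0 \cdot 5 + \frac{-3 + 1}{3} = 0 + \frac{1}{3} \left(-2\right) = 0 - \frac{2}{3} = - \frac{2}{3}$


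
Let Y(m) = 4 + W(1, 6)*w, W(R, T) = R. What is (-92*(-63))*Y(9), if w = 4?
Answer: 46368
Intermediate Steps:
Y(m) = 8 (Y(m) = 4 + 1*4 = 4 + 4 = 8)
(-92*(-63))*Y(9) = -92*(-63)*8 = 5796*8 = 46368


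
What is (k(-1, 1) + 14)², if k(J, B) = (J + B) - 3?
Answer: 121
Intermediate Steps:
k(J, B) = -3 + B + J (k(J, B) = (B + J) - 3 = -3 + B + J)
(k(-1, 1) + 14)² = ((-3 + 1 - 1) + 14)² = (-3 + 14)² = 11² = 121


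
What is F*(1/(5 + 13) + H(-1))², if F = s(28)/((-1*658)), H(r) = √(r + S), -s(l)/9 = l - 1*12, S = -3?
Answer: -370/423 + 16*I/329 ≈ -0.8747 + 0.048632*I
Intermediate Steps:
s(l) = 108 - 9*l (s(l) = -9*(l - 1*12) = -9*(l - 12) = -9*(-12 + l) = 108 - 9*l)
H(r) = √(-3 + r) (H(r) = √(r - 3) = √(-3 + r))
F = 72/329 (F = (108 - 9*28)/((-1*658)) = (108 - 252)/(-658) = -144*(-1/658) = 72/329 ≈ 0.21884)
F*(1/(5 + 13) + H(-1))² = 72*(1/(5 + 13) + √(-3 - 1))²/329 = 72*(1/18 + √(-4))²/329 = 72*(1/18 + 2*I)²/329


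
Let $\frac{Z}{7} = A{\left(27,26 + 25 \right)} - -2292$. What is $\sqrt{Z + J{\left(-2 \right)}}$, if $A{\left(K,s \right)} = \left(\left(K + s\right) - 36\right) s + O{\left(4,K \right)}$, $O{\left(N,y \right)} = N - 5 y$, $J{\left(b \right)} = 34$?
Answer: $\sqrt{30155} \approx 173.65$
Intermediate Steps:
$A{\left(K,s \right)} = 4 - 5 K + s \left(-36 + K + s\right)$ ($A{\left(K,s \right)} = \left(\left(K + s\right) - 36\right) s - \left(-4 + 5 K\right) = \left(-36 + K + s\right) s - \left(-4 + 5 K\right) = s \left(-36 + K + s\right) - \left(-4 + 5 K\right) = 4 - 5 K + s \left(-36 + K + s\right)$)
$Z = 30121$ ($Z = 7 \left(\left(4 + \left(26 + 25\right)^{2} - 36 \left(26 + 25\right) - 135 + 27 \left(26 + 25\right)\right) - -2292\right) = 7 \left(\left(4 + 51^{2} - 1836 - 135 + 27 \cdot 51\right) + 2292\right) = 7 \left(\left(4 + 2601 - 1836 - 135 + 1377\right) + 2292\right) = 7 \left(2011 + 2292\right) = 7 \cdot 4303 = 30121$)
$\sqrt{Z + J{\left(-2 \right)}} = \sqrt{30121 + 34} = \sqrt{30155}$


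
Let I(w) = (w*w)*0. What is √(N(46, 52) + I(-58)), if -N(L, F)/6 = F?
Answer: 2*I*√78 ≈ 17.664*I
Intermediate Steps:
N(L, F) = -6*F
I(w) = 0 (I(w) = w²*0 = 0)
√(N(46, 52) + I(-58)) = √(-6*52 + 0) = √(-312 + 0) = √(-312) = 2*I*√78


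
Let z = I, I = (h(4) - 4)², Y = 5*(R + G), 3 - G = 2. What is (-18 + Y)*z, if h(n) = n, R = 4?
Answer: 0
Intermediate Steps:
G = 1 (G = 3 - 1*2 = 3 - 2 = 1)
Y = 25 (Y = 5*(4 + 1) = 5*5 = 25)
I = 0 (I = (4 - 4)² = 0² = 0)
z = 0
(-18 + Y)*z = (-18 + 25)*0 = 7*0 = 0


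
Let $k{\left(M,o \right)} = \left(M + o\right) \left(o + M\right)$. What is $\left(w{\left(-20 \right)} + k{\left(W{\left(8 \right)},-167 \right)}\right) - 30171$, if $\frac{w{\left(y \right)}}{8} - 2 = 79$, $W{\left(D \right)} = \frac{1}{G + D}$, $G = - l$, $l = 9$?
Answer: $-1299$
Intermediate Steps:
$G = -9$ ($G = \left(-1\right) 9 = -9$)
$W{\left(D \right)} = \frac{1}{-9 + D}$
$k{\left(M,o \right)} = \left(M + o\right)^{2}$ ($k{\left(M,o \right)} = \left(M + o\right) \left(M + o\right) = \left(M + o\right)^{2}$)
$w{\left(y \right)} = 648$ ($w{\left(y \right)} = 16 + 8 \cdot 79 = 16 + 632 = 648$)
$\left(w{\left(-20 \right)} + k{\left(W{\left(8 \right)},-167 \right)}\right) - 30171 = \left(648 + \left(\frac{1}{-9 + 8} - 167\right)^{2}\right) - 30171 = \left(648 + \left(\frac{1}{-1} - 167\right)^{2}\right) - 30171 = \left(648 + \left(-1 - 167\right)^{2}\right) - 30171 = \left(648 + \left(-168\right)^{2}\right) - 30171 = \left(648 + 28224\right) - 30171 = 28872 - 30171 = -1299$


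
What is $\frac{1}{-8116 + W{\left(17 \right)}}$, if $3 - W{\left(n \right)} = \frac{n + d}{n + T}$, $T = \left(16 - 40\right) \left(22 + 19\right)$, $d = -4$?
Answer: $- \frac{967}{7845258} \approx -0.00012326$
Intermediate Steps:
$T = -984$ ($T = \left(-24\right) 41 = -984$)
$W{\left(n \right)} = 3 - \frac{-4 + n}{-984 + n}$ ($W{\left(n \right)} = 3 - \frac{n - 4}{n - 984} = 3 - \frac{-4 + n}{-984 + n}$)
$\frac{1}{-8116 + W{\left(17 \right)}} = \frac{1}{-8116 + \frac{2 \left(-1474 + 17\right)}{-984 + 17}} = \frac{1}{-8116 + 2 \frac{1}{-967} \left(-1457\right)} = \frac{1}{-8116 + 2 \left(- \frac{1}{967}\right) \left(-1457\right)} = \frac{1}{-8116 + \frac{2914}{967}} = \frac{1}{- \frac{7845258}{967}} = - \frac{967}{7845258}$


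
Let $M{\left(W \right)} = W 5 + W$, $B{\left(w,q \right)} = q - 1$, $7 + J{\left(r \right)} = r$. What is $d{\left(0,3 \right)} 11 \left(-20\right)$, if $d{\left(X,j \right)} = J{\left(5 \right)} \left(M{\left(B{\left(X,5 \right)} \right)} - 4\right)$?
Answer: $8800$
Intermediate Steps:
$J{\left(r \right)} = -7 + r$
$B{\left(w,q \right)} = -1 + q$
$M{\left(W \right)} = 6 W$ ($M{\left(W \right)} = 5 W + W = 6 W$)
$d{\left(X,j \right)} = -40$ ($d{\left(X,j \right)} = \left(-7 + 5\right) \left(6 \left(-1 + 5\right) - 4\right) = - 2 \left(6 \cdot 4 - 4\right) = - 2 \left(24 - 4\right) = \left(-2\right) 20 = -40$)
$d{\left(0,3 \right)} 11 \left(-20\right) = \left(-40\right) 11 \left(-20\right) = \left(-440\right) \left(-20\right) = 8800$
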